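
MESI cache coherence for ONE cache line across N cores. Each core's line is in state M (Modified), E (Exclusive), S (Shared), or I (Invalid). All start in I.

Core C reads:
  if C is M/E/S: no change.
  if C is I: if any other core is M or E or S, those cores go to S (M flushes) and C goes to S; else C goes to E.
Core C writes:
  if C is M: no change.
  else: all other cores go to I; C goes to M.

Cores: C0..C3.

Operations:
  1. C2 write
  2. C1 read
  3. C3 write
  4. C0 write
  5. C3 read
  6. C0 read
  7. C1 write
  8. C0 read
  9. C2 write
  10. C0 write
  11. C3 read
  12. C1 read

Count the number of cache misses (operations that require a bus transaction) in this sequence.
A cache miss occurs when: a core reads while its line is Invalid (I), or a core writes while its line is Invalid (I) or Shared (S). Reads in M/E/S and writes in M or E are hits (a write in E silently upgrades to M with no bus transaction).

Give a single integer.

Answer: 11

Derivation:
Op 1: C2 write [C2 write: invalidate none -> C2=M] -> [I,I,M,I] [MISS #1: write from I]
Op 2: C1 read [C1 read from I: others=['C2=M'] -> C1=S, others downsized to S] -> [I,S,S,I] [MISS #2: read from I]
Op 3: C3 write [C3 write: invalidate ['C1=S', 'C2=S'] -> C3=M] -> [I,I,I,M] [MISS #3: write from I]
Op 4: C0 write [C0 write: invalidate ['C3=M'] -> C0=M] -> [M,I,I,I] [MISS #4: write from I]
Op 5: C3 read [C3 read from I: others=['C0=M'] -> C3=S, others downsized to S] -> [S,I,I,S] [MISS #5: read from I]
Op 6: C0 read [C0 read: already in S, no change] -> [S,I,I,S] [hit: read from S]
Op 7: C1 write [C1 write: invalidate ['C0=S', 'C3=S'] -> C1=M] -> [I,M,I,I] [MISS #6: write from I]
Op 8: C0 read [C0 read from I: others=['C1=M'] -> C0=S, others downsized to S] -> [S,S,I,I] [MISS #7: read from I]
Op 9: C2 write [C2 write: invalidate ['C0=S', 'C1=S'] -> C2=M] -> [I,I,M,I] [MISS #8: write from I]
Op 10: C0 write [C0 write: invalidate ['C2=M'] -> C0=M] -> [M,I,I,I] [MISS #9: write from I]
Op 11: C3 read [C3 read from I: others=['C0=M'] -> C3=S, others downsized to S] -> [S,I,I,S] [MISS #10: read from I]
Op 12: C1 read [C1 read from I: others=['C0=S', 'C3=S'] -> C1=S, others downsized to S] -> [S,S,I,S] [MISS #11: read from I]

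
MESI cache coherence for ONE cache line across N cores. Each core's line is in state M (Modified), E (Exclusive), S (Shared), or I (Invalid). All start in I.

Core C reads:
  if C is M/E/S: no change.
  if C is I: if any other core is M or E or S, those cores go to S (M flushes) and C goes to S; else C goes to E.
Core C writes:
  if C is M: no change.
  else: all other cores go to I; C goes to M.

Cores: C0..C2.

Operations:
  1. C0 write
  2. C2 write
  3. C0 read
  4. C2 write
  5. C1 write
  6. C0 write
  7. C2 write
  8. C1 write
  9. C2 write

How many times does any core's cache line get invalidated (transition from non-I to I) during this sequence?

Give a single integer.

Op 1: C0 write [C0 write: invalidate none -> C0=M] -> [M,I,I] (invalidations this op: 0; running total: 0)
Op 2: C2 write [C2 write: invalidate ['C0=M'] -> C2=M] -> [I,I,M] (invalidations this op: 1; running total: 1)
Op 3: C0 read [C0 read from I: others=['C2=M'] -> C0=S, others downsized to S] -> [S,I,S] (invalidations this op: 0; running total: 1)
Op 4: C2 write [C2 write: invalidate ['C0=S'] -> C2=M] -> [I,I,M] (invalidations this op: 1; running total: 2)
Op 5: C1 write [C1 write: invalidate ['C2=M'] -> C1=M] -> [I,M,I] (invalidations this op: 1; running total: 3)
Op 6: C0 write [C0 write: invalidate ['C1=M'] -> C0=M] -> [M,I,I] (invalidations this op: 1; running total: 4)
Op 7: C2 write [C2 write: invalidate ['C0=M'] -> C2=M] -> [I,I,M] (invalidations this op: 1; running total: 5)
Op 8: C1 write [C1 write: invalidate ['C2=M'] -> C1=M] -> [I,M,I] (invalidations this op: 1; running total: 6)
Op 9: C2 write [C2 write: invalidate ['C1=M'] -> C2=M] -> [I,I,M] (invalidations this op: 1; running total: 7)

Answer: 7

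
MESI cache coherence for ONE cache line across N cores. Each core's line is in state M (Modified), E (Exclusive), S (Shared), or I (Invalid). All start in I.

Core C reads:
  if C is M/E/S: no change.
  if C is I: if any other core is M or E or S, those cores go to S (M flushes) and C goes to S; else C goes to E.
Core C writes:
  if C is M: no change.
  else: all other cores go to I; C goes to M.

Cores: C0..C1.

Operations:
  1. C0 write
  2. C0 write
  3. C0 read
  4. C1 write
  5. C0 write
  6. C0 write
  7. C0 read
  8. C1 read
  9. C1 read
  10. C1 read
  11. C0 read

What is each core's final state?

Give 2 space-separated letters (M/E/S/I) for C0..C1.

Answer: S S

Derivation:
Op 1: C0 write [C0 write: invalidate none -> C0=M] -> [M,I]
Op 2: C0 write [C0 write: already M (modified), no change] -> [M,I]
Op 3: C0 read [C0 read: already in M, no change] -> [M,I]
Op 4: C1 write [C1 write: invalidate ['C0=M'] -> C1=M] -> [I,M]
Op 5: C0 write [C0 write: invalidate ['C1=M'] -> C0=M] -> [M,I]
Op 6: C0 write [C0 write: already M (modified), no change] -> [M,I]
Op 7: C0 read [C0 read: already in M, no change] -> [M,I]
Op 8: C1 read [C1 read from I: others=['C0=M'] -> C1=S, others downsized to S] -> [S,S]
Op 9: C1 read [C1 read: already in S, no change] -> [S,S]
Op 10: C1 read [C1 read: already in S, no change] -> [S,S]
Op 11: C0 read [C0 read: already in S, no change] -> [S,S]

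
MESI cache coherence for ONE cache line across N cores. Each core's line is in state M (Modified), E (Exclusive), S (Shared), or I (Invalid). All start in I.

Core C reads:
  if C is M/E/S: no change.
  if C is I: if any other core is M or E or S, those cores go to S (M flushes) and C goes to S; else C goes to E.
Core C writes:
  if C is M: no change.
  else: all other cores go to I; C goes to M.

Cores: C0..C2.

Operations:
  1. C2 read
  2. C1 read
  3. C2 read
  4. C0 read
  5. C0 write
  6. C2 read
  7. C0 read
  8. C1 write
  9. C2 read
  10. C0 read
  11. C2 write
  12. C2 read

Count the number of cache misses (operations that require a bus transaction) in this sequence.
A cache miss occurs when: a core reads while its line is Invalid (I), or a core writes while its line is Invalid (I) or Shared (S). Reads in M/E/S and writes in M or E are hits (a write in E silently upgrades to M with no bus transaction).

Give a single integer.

Op 1: C2 read [C2 read from I: no other sharers -> C2=E (exclusive)] -> [I,I,E] [MISS #1: read from I]
Op 2: C1 read [C1 read from I: others=['C2=E'] -> C1=S, others downsized to S] -> [I,S,S] [MISS #2: read from I]
Op 3: C2 read [C2 read: already in S, no change] -> [I,S,S] [hit: read from S]
Op 4: C0 read [C0 read from I: others=['C1=S', 'C2=S'] -> C0=S, others downsized to S] -> [S,S,S] [MISS #3: read from I]
Op 5: C0 write [C0 write: invalidate ['C1=S', 'C2=S'] -> C0=M] -> [M,I,I] [MISS #4: write from S]
Op 6: C2 read [C2 read from I: others=['C0=M'] -> C2=S, others downsized to S] -> [S,I,S] [MISS #5: read from I]
Op 7: C0 read [C0 read: already in S, no change] -> [S,I,S] [hit: read from S]
Op 8: C1 write [C1 write: invalidate ['C0=S', 'C2=S'] -> C1=M] -> [I,M,I] [MISS #6: write from I]
Op 9: C2 read [C2 read from I: others=['C1=M'] -> C2=S, others downsized to S] -> [I,S,S] [MISS #7: read from I]
Op 10: C0 read [C0 read from I: others=['C1=S', 'C2=S'] -> C0=S, others downsized to S] -> [S,S,S] [MISS #8: read from I]
Op 11: C2 write [C2 write: invalidate ['C0=S', 'C1=S'] -> C2=M] -> [I,I,M] [MISS #9: write from S]
Op 12: C2 read [C2 read: already in M, no change] -> [I,I,M] [hit: read from M]

Answer: 9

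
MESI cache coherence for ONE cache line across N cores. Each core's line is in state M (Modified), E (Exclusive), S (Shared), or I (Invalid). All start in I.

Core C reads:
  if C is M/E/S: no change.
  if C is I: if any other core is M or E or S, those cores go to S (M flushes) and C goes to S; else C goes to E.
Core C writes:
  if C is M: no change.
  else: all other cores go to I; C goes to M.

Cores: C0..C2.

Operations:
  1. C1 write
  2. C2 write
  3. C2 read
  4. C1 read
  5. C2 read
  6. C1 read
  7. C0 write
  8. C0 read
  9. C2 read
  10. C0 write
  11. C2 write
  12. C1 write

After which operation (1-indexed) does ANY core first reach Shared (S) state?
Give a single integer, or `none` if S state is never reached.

Answer: 4

Derivation:
Op 1: C1 write [C1 write: invalidate none -> C1=M] -> [I,M,I]
Op 2: C2 write [C2 write: invalidate ['C1=M'] -> C2=M] -> [I,I,M]
Op 3: C2 read [C2 read: already in M, no change] -> [I,I,M]
Op 4: C1 read [C1 read from I: others=['C2=M'] -> C1=S, others downsized to S] -> [I,S,S]
  -> First S state at op 4; remaining ops need not be traced.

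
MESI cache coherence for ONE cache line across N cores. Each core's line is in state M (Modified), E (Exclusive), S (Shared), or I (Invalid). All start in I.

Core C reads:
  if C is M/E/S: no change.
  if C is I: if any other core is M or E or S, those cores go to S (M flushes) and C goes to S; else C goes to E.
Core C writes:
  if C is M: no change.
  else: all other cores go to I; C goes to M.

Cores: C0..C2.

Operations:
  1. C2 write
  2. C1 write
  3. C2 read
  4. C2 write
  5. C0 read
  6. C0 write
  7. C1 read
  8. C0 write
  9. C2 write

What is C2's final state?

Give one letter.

Op 1: C2 write [C2 write: invalidate none -> C2=M] -> [I,I,M]
Op 2: C1 write [C1 write: invalidate ['C2=M'] -> C1=M] -> [I,M,I]
Op 3: C2 read [C2 read from I: others=['C1=M'] -> C2=S, others downsized to S] -> [I,S,S]
Op 4: C2 write [C2 write: invalidate ['C1=S'] -> C2=M] -> [I,I,M]
Op 5: C0 read [C0 read from I: others=['C2=M'] -> C0=S, others downsized to S] -> [S,I,S]
Op 6: C0 write [C0 write: invalidate ['C2=S'] -> C0=M] -> [M,I,I]
Op 7: C1 read [C1 read from I: others=['C0=M'] -> C1=S, others downsized to S] -> [S,S,I]
Op 8: C0 write [C0 write: invalidate ['C1=S'] -> C0=M] -> [M,I,I]
Op 9: C2 write [C2 write: invalidate ['C0=M'] -> C2=M] -> [I,I,M]

Answer: M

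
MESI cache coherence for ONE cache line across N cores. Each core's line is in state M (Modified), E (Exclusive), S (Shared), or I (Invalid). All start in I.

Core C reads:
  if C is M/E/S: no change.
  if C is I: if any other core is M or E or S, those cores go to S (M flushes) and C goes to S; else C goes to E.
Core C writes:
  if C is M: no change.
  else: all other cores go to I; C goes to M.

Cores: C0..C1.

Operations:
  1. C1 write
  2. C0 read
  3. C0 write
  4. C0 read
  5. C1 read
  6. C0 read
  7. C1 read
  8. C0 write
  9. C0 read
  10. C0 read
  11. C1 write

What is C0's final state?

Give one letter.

Op 1: C1 write [C1 write: invalidate none -> C1=M] -> [I,M]
Op 2: C0 read [C0 read from I: others=['C1=M'] -> C0=S, others downsized to S] -> [S,S]
Op 3: C0 write [C0 write: invalidate ['C1=S'] -> C0=M] -> [M,I]
Op 4: C0 read [C0 read: already in M, no change] -> [M,I]
Op 5: C1 read [C1 read from I: others=['C0=M'] -> C1=S, others downsized to S] -> [S,S]
Op 6: C0 read [C0 read: already in S, no change] -> [S,S]
Op 7: C1 read [C1 read: already in S, no change] -> [S,S]
Op 8: C0 write [C0 write: invalidate ['C1=S'] -> C0=M] -> [M,I]
Op 9: C0 read [C0 read: already in M, no change] -> [M,I]
Op 10: C0 read [C0 read: already in M, no change] -> [M,I]
Op 11: C1 write [C1 write: invalidate ['C0=M'] -> C1=M] -> [I,M]

Answer: I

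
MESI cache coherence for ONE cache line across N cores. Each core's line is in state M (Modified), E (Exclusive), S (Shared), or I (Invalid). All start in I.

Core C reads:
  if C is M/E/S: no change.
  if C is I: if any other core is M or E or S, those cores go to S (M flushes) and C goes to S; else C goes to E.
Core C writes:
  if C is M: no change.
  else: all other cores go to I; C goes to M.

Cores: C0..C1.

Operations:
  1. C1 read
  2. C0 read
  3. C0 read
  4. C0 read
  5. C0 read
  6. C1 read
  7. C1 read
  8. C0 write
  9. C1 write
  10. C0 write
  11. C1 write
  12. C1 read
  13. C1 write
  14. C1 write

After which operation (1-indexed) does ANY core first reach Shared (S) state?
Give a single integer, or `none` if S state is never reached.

Answer: 2

Derivation:
Op 1: C1 read [C1 read from I: no other sharers -> C1=E (exclusive)] -> [I,E]
Op 2: C0 read [C0 read from I: others=['C1=E'] -> C0=S, others downsized to S] -> [S,S]
  -> First S state at op 2; remaining ops need not be traced.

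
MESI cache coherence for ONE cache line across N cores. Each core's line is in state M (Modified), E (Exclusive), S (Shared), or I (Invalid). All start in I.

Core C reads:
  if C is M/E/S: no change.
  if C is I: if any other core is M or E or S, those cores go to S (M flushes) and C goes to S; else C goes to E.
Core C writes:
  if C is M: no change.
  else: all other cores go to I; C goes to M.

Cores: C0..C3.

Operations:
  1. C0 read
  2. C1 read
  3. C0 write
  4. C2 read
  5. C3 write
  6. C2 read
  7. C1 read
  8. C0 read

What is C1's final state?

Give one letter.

Answer: S

Derivation:
Op 1: C0 read [C0 read from I: no other sharers -> C0=E (exclusive)] -> [E,I,I,I]
Op 2: C1 read [C1 read from I: others=['C0=E'] -> C1=S, others downsized to S] -> [S,S,I,I]
Op 3: C0 write [C0 write: invalidate ['C1=S'] -> C0=M] -> [M,I,I,I]
Op 4: C2 read [C2 read from I: others=['C0=M'] -> C2=S, others downsized to S] -> [S,I,S,I]
Op 5: C3 write [C3 write: invalidate ['C0=S', 'C2=S'] -> C3=M] -> [I,I,I,M]
Op 6: C2 read [C2 read from I: others=['C3=M'] -> C2=S, others downsized to S] -> [I,I,S,S]
Op 7: C1 read [C1 read from I: others=['C2=S', 'C3=S'] -> C1=S, others downsized to S] -> [I,S,S,S]
Op 8: C0 read [C0 read from I: others=['C1=S', 'C2=S', 'C3=S'] -> C0=S, others downsized to S] -> [S,S,S,S]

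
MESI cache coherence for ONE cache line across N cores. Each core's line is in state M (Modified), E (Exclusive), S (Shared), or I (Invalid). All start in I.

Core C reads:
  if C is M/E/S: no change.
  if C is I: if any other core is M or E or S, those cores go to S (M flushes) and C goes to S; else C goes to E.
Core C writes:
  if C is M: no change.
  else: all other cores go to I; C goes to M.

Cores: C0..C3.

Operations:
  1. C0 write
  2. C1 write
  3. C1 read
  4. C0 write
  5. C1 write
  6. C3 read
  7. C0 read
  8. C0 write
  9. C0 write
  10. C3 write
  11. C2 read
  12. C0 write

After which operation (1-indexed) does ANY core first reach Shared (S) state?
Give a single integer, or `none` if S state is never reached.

Answer: 6

Derivation:
Op 1: C0 write [C0 write: invalidate none -> C0=M] -> [M,I,I,I]
Op 2: C1 write [C1 write: invalidate ['C0=M'] -> C1=M] -> [I,M,I,I]
Op 3: C1 read [C1 read: already in M, no change] -> [I,M,I,I]
Op 4: C0 write [C0 write: invalidate ['C1=M'] -> C0=M] -> [M,I,I,I]
Op 5: C1 write [C1 write: invalidate ['C0=M'] -> C1=M] -> [I,M,I,I]
Op 6: C3 read [C3 read from I: others=['C1=M'] -> C3=S, others downsized to S] -> [I,S,I,S]
  -> First S state at op 6; remaining ops need not be traced.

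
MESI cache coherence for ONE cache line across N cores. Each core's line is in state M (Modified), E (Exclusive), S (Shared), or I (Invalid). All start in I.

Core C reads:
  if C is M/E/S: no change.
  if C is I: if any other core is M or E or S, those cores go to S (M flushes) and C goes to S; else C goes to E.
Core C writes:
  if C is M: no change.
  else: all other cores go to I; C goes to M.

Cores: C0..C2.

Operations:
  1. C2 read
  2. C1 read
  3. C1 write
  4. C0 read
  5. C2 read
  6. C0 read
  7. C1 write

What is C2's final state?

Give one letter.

Op 1: C2 read [C2 read from I: no other sharers -> C2=E (exclusive)] -> [I,I,E]
Op 2: C1 read [C1 read from I: others=['C2=E'] -> C1=S, others downsized to S] -> [I,S,S]
Op 3: C1 write [C1 write: invalidate ['C2=S'] -> C1=M] -> [I,M,I]
Op 4: C0 read [C0 read from I: others=['C1=M'] -> C0=S, others downsized to S] -> [S,S,I]
Op 5: C2 read [C2 read from I: others=['C0=S', 'C1=S'] -> C2=S, others downsized to S] -> [S,S,S]
Op 6: C0 read [C0 read: already in S, no change] -> [S,S,S]
Op 7: C1 write [C1 write: invalidate ['C0=S', 'C2=S'] -> C1=M] -> [I,M,I]

Answer: I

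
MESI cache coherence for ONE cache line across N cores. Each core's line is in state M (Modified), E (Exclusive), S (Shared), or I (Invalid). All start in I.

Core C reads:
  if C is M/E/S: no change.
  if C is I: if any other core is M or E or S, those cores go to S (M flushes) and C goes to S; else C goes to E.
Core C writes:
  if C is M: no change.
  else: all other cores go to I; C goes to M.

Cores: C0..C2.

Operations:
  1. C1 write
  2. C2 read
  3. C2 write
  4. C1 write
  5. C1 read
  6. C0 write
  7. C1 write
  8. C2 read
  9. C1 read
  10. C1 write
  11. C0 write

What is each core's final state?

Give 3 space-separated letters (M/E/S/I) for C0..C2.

Op 1: C1 write [C1 write: invalidate none -> C1=M] -> [I,M,I]
Op 2: C2 read [C2 read from I: others=['C1=M'] -> C2=S, others downsized to S] -> [I,S,S]
Op 3: C2 write [C2 write: invalidate ['C1=S'] -> C2=M] -> [I,I,M]
Op 4: C1 write [C1 write: invalidate ['C2=M'] -> C1=M] -> [I,M,I]
Op 5: C1 read [C1 read: already in M, no change] -> [I,M,I]
Op 6: C0 write [C0 write: invalidate ['C1=M'] -> C0=M] -> [M,I,I]
Op 7: C1 write [C1 write: invalidate ['C0=M'] -> C1=M] -> [I,M,I]
Op 8: C2 read [C2 read from I: others=['C1=M'] -> C2=S, others downsized to S] -> [I,S,S]
Op 9: C1 read [C1 read: already in S, no change] -> [I,S,S]
Op 10: C1 write [C1 write: invalidate ['C2=S'] -> C1=M] -> [I,M,I]
Op 11: C0 write [C0 write: invalidate ['C1=M'] -> C0=M] -> [M,I,I]

Answer: M I I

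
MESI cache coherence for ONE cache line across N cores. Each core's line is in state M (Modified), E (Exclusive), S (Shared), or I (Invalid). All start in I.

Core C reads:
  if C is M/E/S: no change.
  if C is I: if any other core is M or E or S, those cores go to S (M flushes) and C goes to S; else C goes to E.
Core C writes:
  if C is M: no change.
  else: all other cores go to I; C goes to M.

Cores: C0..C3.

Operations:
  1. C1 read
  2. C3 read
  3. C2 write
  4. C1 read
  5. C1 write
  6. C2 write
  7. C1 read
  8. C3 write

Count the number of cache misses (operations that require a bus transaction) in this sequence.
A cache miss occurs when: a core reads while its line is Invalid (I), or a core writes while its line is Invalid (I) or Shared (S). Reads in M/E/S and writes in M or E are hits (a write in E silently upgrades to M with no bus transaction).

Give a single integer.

Answer: 8

Derivation:
Op 1: C1 read [C1 read from I: no other sharers -> C1=E (exclusive)] -> [I,E,I,I] [MISS #1: read from I]
Op 2: C3 read [C3 read from I: others=['C1=E'] -> C3=S, others downsized to S] -> [I,S,I,S] [MISS #2: read from I]
Op 3: C2 write [C2 write: invalidate ['C1=S', 'C3=S'] -> C2=M] -> [I,I,M,I] [MISS #3: write from I]
Op 4: C1 read [C1 read from I: others=['C2=M'] -> C1=S, others downsized to S] -> [I,S,S,I] [MISS #4: read from I]
Op 5: C1 write [C1 write: invalidate ['C2=S'] -> C1=M] -> [I,M,I,I] [MISS #5: write from S]
Op 6: C2 write [C2 write: invalidate ['C1=M'] -> C2=M] -> [I,I,M,I] [MISS #6: write from I]
Op 7: C1 read [C1 read from I: others=['C2=M'] -> C1=S, others downsized to S] -> [I,S,S,I] [MISS #7: read from I]
Op 8: C3 write [C3 write: invalidate ['C1=S', 'C2=S'] -> C3=M] -> [I,I,I,M] [MISS #8: write from I]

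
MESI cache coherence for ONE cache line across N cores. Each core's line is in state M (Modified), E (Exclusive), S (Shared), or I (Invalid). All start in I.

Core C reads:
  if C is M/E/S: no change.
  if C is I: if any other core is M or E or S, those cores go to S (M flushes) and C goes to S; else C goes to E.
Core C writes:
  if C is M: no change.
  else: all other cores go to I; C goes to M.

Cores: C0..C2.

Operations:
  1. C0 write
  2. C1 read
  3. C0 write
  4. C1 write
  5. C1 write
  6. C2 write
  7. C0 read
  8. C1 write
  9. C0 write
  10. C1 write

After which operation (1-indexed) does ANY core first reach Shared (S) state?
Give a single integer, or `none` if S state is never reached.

Op 1: C0 write [C0 write: invalidate none -> C0=M] -> [M,I,I]
Op 2: C1 read [C1 read from I: others=['C0=M'] -> C1=S, others downsized to S] -> [S,S,I]
  -> First S state at op 2; remaining ops need not be traced.

Answer: 2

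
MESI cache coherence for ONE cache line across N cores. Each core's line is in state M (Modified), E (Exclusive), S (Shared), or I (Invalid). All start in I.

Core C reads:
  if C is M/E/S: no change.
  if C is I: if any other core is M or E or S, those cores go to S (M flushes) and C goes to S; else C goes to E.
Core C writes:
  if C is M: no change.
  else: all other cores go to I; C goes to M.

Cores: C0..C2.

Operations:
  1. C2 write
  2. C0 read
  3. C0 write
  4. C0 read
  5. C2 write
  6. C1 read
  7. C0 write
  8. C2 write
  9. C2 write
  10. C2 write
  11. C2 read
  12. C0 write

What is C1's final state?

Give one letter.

Op 1: C2 write [C2 write: invalidate none -> C2=M] -> [I,I,M]
Op 2: C0 read [C0 read from I: others=['C2=M'] -> C0=S, others downsized to S] -> [S,I,S]
Op 3: C0 write [C0 write: invalidate ['C2=S'] -> C0=M] -> [M,I,I]
Op 4: C0 read [C0 read: already in M, no change] -> [M,I,I]
Op 5: C2 write [C2 write: invalidate ['C0=M'] -> C2=M] -> [I,I,M]
Op 6: C1 read [C1 read from I: others=['C2=M'] -> C1=S, others downsized to S] -> [I,S,S]
Op 7: C0 write [C0 write: invalidate ['C1=S', 'C2=S'] -> C0=M] -> [M,I,I]
Op 8: C2 write [C2 write: invalidate ['C0=M'] -> C2=M] -> [I,I,M]
Op 9: C2 write [C2 write: already M (modified), no change] -> [I,I,M]
Op 10: C2 write [C2 write: already M (modified), no change] -> [I,I,M]
Op 11: C2 read [C2 read: already in M, no change] -> [I,I,M]
Op 12: C0 write [C0 write: invalidate ['C2=M'] -> C0=M] -> [M,I,I]

Answer: I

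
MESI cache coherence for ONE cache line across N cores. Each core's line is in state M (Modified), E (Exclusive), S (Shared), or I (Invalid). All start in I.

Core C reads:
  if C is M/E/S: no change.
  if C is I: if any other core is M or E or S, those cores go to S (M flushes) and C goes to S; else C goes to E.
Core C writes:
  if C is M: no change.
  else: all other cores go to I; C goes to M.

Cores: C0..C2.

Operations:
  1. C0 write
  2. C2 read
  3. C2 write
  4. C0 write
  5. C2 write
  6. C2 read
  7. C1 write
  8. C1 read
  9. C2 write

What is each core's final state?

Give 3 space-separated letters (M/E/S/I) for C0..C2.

Op 1: C0 write [C0 write: invalidate none -> C0=M] -> [M,I,I]
Op 2: C2 read [C2 read from I: others=['C0=M'] -> C2=S, others downsized to S] -> [S,I,S]
Op 3: C2 write [C2 write: invalidate ['C0=S'] -> C2=M] -> [I,I,M]
Op 4: C0 write [C0 write: invalidate ['C2=M'] -> C0=M] -> [M,I,I]
Op 5: C2 write [C2 write: invalidate ['C0=M'] -> C2=M] -> [I,I,M]
Op 6: C2 read [C2 read: already in M, no change] -> [I,I,M]
Op 7: C1 write [C1 write: invalidate ['C2=M'] -> C1=M] -> [I,M,I]
Op 8: C1 read [C1 read: already in M, no change] -> [I,M,I]
Op 9: C2 write [C2 write: invalidate ['C1=M'] -> C2=M] -> [I,I,M]

Answer: I I M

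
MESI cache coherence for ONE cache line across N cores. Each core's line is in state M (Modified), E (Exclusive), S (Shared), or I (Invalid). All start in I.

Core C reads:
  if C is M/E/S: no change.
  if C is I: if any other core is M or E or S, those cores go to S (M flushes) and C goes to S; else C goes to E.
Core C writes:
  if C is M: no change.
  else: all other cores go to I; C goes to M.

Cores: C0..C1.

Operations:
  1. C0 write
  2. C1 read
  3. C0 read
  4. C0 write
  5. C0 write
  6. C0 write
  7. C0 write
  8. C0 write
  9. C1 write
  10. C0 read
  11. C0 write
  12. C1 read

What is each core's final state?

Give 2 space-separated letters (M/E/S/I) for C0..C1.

Answer: S S

Derivation:
Op 1: C0 write [C0 write: invalidate none -> C0=M] -> [M,I]
Op 2: C1 read [C1 read from I: others=['C0=M'] -> C1=S, others downsized to S] -> [S,S]
Op 3: C0 read [C0 read: already in S, no change] -> [S,S]
Op 4: C0 write [C0 write: invalidate ['C1=S'] -> C0=M] -> [M,I]
Op 5: C0 write [C0 write: already M (modified), no change] -> [M,I]
Op 6: C0 write [C0 write: already M (modified), no change] -> [M,I]
Op 7: C0 write [C0 write: already M (modified), no change] -> [M,I]
Op 8: C0 write [C0 write: already M (modified), no change] -> [M,I]
Op 9: C1 write [C1 write: invalidate ['C0=M'] -> C1=M] -> [I,M]
Op 10: C0 read [C0 read from I: others=['C1=M'] -> C0=S, others downsized to S] -> [S,S]
Op 11: C0 write [C0 write: invalidate ['C1=S'] -> C0=M] -> [M,I]
Op 12: C1 read [C1 read from I: others=['C0=M'] -> C1=S, others downsized to S] -> [S,S]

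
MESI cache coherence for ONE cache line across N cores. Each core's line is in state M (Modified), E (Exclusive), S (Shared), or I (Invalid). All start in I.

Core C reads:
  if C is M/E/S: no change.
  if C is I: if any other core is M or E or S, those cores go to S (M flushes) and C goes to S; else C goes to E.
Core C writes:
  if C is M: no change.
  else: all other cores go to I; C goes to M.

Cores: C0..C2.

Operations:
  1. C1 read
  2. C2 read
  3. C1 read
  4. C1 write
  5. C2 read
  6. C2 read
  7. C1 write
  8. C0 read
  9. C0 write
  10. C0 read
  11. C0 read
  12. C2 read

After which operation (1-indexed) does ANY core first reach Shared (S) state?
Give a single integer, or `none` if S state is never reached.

Op 1: C1 read [C1 read from I: no other sharers -> C1=E (exclusive)] -> [I,E,I]
Op 2: C2 read [C2 read from I: others=['C1=E'] -> C2=S, others downsized to S] -> [I,S,S]
  -> First S state at op 2; remaining ops need not be traced.

Answer: 2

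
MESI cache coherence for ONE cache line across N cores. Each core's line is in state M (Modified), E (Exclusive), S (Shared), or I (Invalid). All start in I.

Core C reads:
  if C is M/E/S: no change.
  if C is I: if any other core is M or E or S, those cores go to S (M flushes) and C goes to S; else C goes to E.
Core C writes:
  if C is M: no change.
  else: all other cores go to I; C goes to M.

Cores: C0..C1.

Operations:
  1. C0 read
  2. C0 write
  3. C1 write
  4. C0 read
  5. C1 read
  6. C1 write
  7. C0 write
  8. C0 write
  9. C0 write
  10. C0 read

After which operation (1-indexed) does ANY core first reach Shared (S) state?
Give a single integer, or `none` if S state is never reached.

Op 1: C0 read [C0 read from I: no other sharers -> C0=E (exclusive)] -> [E,I]
Op 2: C0 write [C0 write: invalidate none -> C0=M] -> [M,I]
Op 3: C1 write [C1 write: invalidate ['C0=M'] -> C1=M] -> [I,M]
Op 4: C0 read [C0 read from I: others=['C1=M'] -> C0=S, others downsized to S] -> [S,S]
  -> First S state at op 4; remaining ops need not be traced.

Answer: 4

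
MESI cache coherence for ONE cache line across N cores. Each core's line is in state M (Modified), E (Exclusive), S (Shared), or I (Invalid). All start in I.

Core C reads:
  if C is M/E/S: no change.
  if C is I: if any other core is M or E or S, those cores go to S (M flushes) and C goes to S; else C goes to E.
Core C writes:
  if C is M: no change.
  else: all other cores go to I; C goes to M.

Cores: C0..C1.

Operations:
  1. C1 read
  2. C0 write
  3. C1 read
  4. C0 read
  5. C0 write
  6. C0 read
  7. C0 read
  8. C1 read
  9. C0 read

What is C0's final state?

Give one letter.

Answer: S

Derivation:
Op 1: C1 read [C1 read from I: no other sharers -> C1=E (exclusive)] -> [I,E]
Op 2: C0 write [C0 write: invalidate ['C1=E'] -> C0=M] -> [M,I]
Op 3: C1 read [C1 read from I: others=['C0=M'] -> C1=S, others downsized to S] -> [S,S]
Op 4: C0 read [C0 read: already in S, no change] -> [S,S]
Op 5: C0 write [C0 write: invalidate ['C1=S'] -> C0=M] -> [M,I]
Op 6: C0 read [C0 read: already in M, no change] -> [M,I]
Op 7: C0 read [C0 read: already in M, no change] -> [M,I]
Op 8: C1 read [C1 read from I: others=['C0=M'] -> C1=S, others downsized to S] -> [S,S]
Op 9: C0 read [C0 read: already in S, no change] -> [S,S]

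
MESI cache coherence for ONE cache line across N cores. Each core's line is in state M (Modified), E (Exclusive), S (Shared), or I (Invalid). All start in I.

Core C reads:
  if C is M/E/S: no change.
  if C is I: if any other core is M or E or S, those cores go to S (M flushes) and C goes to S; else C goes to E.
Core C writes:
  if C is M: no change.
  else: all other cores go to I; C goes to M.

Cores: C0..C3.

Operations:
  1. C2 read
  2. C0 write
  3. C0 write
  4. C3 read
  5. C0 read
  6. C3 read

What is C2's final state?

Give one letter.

Op 1: C2 read [C2 read from I: no other sharers -> C2=E (exclusive)] -> [I,I,E,I]
Op 2: C0 write [C0 write: invalidate ['C2=E'] -> C0=M] -> [M,I,I,I]
Op 3: C0 write [C0 write: already M (modified), no change] -> [M,I,I,I]
Op 4: C3 read [C3 read from I: others=['C0=M'] -> C3=S, others downsized to S] -> [S,I,I,S]
Op 5: C0 read [C0 read: already in S, no change] -> [S,I,I,S]
Op 6: C3 read [C3 read: already in S, no change] -> [S,I,I,S]

Answer: I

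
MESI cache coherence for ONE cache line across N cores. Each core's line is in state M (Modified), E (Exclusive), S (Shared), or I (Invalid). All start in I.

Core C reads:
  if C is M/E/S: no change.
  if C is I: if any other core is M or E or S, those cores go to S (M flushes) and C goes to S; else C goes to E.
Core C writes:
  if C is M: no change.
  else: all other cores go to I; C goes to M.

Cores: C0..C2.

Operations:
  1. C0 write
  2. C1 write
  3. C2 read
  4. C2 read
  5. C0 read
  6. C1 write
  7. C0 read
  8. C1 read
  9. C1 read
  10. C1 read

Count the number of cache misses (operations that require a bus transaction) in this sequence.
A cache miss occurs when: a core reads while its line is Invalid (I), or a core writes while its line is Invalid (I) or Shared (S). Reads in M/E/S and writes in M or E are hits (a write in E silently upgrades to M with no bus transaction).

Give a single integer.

Answer: 6

Derivation:
Op 1: C0 write [C0 write: invalidate none -> C0=M] -> [M,I,I] [MISS #1: write from I]
Op 2: C1 write [C1 write: invalidate ['C0=M'] -> C1=M] -> [I,M,I] [MISS #2: write from I]
Op 3: C2 read [C2 read from I: others=['C1=M'] -> C2=S, others downsized to S] -> [I,S,S] [MISS #3: read from I]
Op 4: C2 read [C2 read: already in S, no change] -> [I,S,S] [hit: read from S]
Op 5: C0 read [C0 read from I: others=['C1=S', 'C2=S'] -> C0=S, others downsized to S] -> [S,S,S] [MISS #4: read from I]
Op 6: C1 write [C1 write: invalidate ['C0=S', 'C2=S'] -> C1=M] -> [I,M,I] [MISS #5: write from S]
Op 7: C0 read [C0 read from I: others=['C1=M'] -> C0=S, others downsized to S] -> [S,S,I] [MISS #6: read from I]
Op 8: C1 read [C1 read: already in S, no change] -> [S,S,I] [hit: read from S]
Op 9: C1 read [C1 read: already in S, no change] -> [S,S,I] [hit: read from S]
Op 10: C1 read [C1 read: already in S, no change] -> [S,S,I] [hit: read from S]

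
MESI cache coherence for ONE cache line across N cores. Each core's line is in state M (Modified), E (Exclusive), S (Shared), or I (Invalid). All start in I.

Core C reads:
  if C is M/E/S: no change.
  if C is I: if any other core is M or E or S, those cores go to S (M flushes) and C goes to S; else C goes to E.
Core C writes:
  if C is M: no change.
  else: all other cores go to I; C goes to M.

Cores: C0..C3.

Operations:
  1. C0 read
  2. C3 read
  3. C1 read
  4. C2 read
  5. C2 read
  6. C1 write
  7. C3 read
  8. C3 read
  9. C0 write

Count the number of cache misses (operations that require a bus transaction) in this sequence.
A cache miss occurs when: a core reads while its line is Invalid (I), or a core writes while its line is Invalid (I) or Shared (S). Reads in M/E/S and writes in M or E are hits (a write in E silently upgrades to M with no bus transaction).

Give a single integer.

Answer: 7

Derivation:
Op 1: C0 read [C0 read from I: no other sharers -> C0=E (exclusive)] -> [E,I,I,I] [MISS #1: read from I]
Op 2: C3 read [C3 read from I: others=['C0=E'] -> C3=S, others downsized to S] -> [S,I,I,S] [MISS #2: read from I]
Op 3: C1 read [C1 read from I: others=['C0=S', 'C3=S'] -> C1=S, others downsized to S] -> [S,S,I,S] [MISS #3: read from I]
Op 4: C2 read [C2 read from I: others=['C0=S', 'C1=S', 'C3=S'] -> C2=S, others downsized to S] -> [S,S,S,S] [MISS #4: read from I]
Op 5: C2 read [C2 read: already in S, no change] -> [S,S,S,S] [hit: read from S]
Op 6: C1 write [C1 write: invalidate ['C0=S', 'C2=S', 'C3=S'] -> C1=M] -> [I,M,I,I] [MISS #5: write from S]
Op 7: C3 read [C3 read from I: others=['C1=M'] -> C3=S, others downsized to S] -> [I,S,I,S] [MISS #6: read from I]
Op 8: C3 read [C3 read: already in S, no change] -> [I,S,I,S] [hit: read from S]
Op 9: C0 write [C0 write: invalidate ['C1=S', 'C3=S'] -> C0=M] -> [M,I,I,I] [MISS #7: write from I]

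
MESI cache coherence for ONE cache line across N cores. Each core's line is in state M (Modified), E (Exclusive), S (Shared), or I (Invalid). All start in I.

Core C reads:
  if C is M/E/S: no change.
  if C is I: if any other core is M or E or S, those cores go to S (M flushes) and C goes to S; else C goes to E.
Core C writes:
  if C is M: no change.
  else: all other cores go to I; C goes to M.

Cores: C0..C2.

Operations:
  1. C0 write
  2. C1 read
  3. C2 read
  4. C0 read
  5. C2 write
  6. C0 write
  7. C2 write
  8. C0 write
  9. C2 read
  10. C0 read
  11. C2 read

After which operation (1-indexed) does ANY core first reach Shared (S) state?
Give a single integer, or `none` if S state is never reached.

Op 1: C0 write [C0 write: invalidate none -> C0=M] -> [M,I,I]
Op 2: C1 read [C1 read from I: others=['C0=M'] -> C1=S, others downsized to S] -> [S,S,I]
  -> First S state at op 2; remaining ops need not be traced.

Answer: 2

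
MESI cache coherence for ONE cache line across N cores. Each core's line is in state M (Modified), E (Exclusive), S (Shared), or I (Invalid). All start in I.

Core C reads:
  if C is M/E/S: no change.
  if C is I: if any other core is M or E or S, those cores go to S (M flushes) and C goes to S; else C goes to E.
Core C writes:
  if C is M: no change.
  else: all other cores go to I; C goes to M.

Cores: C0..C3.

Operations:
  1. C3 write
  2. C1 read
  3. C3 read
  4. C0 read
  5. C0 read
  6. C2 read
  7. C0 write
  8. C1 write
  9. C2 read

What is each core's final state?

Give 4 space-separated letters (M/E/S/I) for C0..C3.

Op 1: C3 write [C3 write: invalidate none -> C3=M] -> [I,I,I,M]
Op 2: C1 read [C1 read from I: others=['C3=M'] -> C1=S, others downsized to S] -> [I,S,I,S]
Op 3: C3 read [C3 read: already in S, no change] -> [I,S,I,S]
Op 4: C0 read [C0 read from I: others=['C1=S', 'C3=S'] -> C0=S, others downsized to S] -> [S,S,I,S]
Op 5: C0 read [C0 read: already in S, no change] -> [S,S,I,S]
Op 6: C2 read [C2 read from I: others=['C0=S', 'C1=S', 'C3=S'] -> C2=S, others downsized to S] -> [S,S,S,S]
Op 7: C0 write [C0 write: invalidate ['C1=S', 'C2=S', 'C3=S'] -> C0=M] -> [M,I,I,I]
Op 8: C1 write [C1 write: invalidate ['C0=M'] -> C1=M] -> [I,M,I,I]
Op 9: C2 read [C2 read from I: others=['C1=M'] -> C2=S, others downsized to S] -> [I,S,S,I]

Answer: I S S I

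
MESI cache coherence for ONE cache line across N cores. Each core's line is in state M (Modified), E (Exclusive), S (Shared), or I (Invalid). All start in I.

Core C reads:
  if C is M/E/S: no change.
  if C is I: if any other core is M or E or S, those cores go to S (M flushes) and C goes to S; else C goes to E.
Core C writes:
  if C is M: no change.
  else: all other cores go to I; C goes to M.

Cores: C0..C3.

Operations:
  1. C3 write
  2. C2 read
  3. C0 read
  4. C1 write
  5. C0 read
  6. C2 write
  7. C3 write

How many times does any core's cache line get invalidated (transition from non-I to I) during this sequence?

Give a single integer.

Answer: 6

Derivation:
Op 1: C3 write [C3 write: invalidate none -> C3=M] -> [I,I,I,M] (invalidations this op: 0; running total: 0)
Op 2: C2 read [C2 read from I: others=['C3=M'] -> C2=S, others downsized to S] -> [I,I,S,S] (invalidations this op: 0; running total: 0)
Op 3: C0 read [C0 read from I: others=['C2=S', 'C3=S'] -> C0=S, others downsized to S] -> [S,I,S,S] (invalidations this op: 0; running total: 0)
Op 4: C1 write [C1 write: invalidate ['C0=S', 'C2=S', 'C3=S'] -> C1=M] -> [I,M,I,I] (invalidations this op: 3; running total: 3)
Op 5: C0 read [C0 read from I: others=['C1=M'] -> C0=S, others downsized to S] -> [S,S,I,I] (invalidations this op: 0; running total: 3)
Op 6: C2 write [C2 write: invalidate ['C0=S', 'C1=S'] -> C2=M] -> [I,I,M,I] (invalidations this op: 2; running total: 5)
Op 7: C3 write [C3 write: invalidate ['C2=M'] -> C3=M] -> [I,I,I,M] (invalidations this op: 1; running total: 6)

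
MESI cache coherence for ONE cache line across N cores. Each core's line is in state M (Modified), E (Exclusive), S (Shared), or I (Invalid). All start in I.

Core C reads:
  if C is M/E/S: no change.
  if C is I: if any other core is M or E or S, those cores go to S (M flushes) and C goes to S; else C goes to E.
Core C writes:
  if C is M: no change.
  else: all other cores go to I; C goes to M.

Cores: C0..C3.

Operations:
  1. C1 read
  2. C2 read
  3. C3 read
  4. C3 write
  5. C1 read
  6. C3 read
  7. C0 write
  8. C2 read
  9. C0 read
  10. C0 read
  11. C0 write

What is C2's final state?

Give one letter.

Answer: I

Derivation:
Op 1: C1 read [C1 read from I: no other sharers -> C1=E (exclusive)] -> [I,E,I,I]
Op 2: C2 read [C2 read from I: others=['C1=E'] -> C2=S, others downsized to S] -> [I,S,S,I]
Op 3: C3 read [C3 read from I: others=['C1=S', 'C2=S'] -> C3=S, others downsized to S] -> [I,S,S,S]
Op 4: C3 write [C3 write: invalidate ['C1=S', 'C2=S'] -> C3=M] -> [I,I,I,M]
Op 5: C1 read [C1 read from I: others=['C3=M'] -> C1=S, others downsized to S] -> [I,S,I,S]
Op 6: C3 read [C3 read: already in S, no change] -> [I,S,I,S]
Op 7: C0 write [C0 write: invalidate ['C1=S', 'C3=S'] -> C0=M] -> [M,I,I,I]
Op 8: C2 read [C2 read from I: others=['C0=M'] -> C2=S, others downsized to S] -> [S,I,S,I]
Op 9: C0 read [C0 read: already in S, no change] -> [S,I,S,I]
Op 10: C0 read [C0 read: already in S, no change] -> [S,I,S,I]
Op 11: C0 write [C0 write: invalidate ['C2=S'] -> C0=M] -> [M,I,I,I]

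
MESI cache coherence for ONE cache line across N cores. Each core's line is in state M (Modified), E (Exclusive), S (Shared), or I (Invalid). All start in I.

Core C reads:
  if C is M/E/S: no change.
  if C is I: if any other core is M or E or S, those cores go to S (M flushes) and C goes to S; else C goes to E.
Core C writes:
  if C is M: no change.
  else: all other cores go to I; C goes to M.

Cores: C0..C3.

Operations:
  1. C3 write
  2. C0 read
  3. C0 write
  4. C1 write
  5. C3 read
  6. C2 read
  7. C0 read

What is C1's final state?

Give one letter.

Answer: S

Derivation:
Op 1: C3 write [C3 write: invalidate none -> C3=M] -> [I,I,I,M]
Op 2: C0 read [C0 read from I: others=['C3=M'] -> C0=S, others downsized to S] -> [S,I,I,S]
Op 3: C0 write [C0 write: invalidate ['C3=S'] -> C0=M] -> [M,I,I,I]
Op 4: C1 write [C1 write: invalidate ['C0=M'] -> C1=M] -> [I,M,I,I]
Op 5: C3 read [C3 read from I: others=['C1=M'] -> C3=S, others downsized to S] -> [I,S,I,S]
Op 6: C2 read [C2 read from I: others=['C1=S', 'C3=S'] -> C2=S, others downsized to S] -> [I,S,S,S]
Op 7: C0 read [C0 read from I: others=['C1=S', 'C2=S', 'C3=S'] -> C0=S, others downsized to S] -> [S,S,S,S]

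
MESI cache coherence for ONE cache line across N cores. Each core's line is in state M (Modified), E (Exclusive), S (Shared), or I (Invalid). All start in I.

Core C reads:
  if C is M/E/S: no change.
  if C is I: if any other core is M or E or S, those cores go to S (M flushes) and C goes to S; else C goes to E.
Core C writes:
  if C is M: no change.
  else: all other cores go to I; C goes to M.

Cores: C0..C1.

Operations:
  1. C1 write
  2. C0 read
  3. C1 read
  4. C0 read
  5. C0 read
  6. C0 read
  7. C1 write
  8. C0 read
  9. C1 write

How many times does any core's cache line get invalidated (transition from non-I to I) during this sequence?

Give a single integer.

Answer: 2

Derivation:
Op 1: C1 write [C1 write: invalidate none -> C1=M] -> [I,M] (invalidations this op: 0; running total: 0)
Op 2: C0 read [C0 read from I: others=['C1=M'] -> C0=S, others downsized to S] -> [S,S] (invalidations this op: 0; running total: 0)
Op 3: C1 read [C1 read: already in S, no change] -> [S,S] (invalidations this op: 0; running total: 0)
Op 4: C0 read [C0 read: already in S, no change] -> [S,S] (invalidations this op: 0; running total: 0)
Op 5: C0 read [C0 read: already in S, no change] -> [S,S] (invalidations this op: 0; running total: 0)
Op 6: C0 read [C0 read: already in S, no change] -> [S,S] (invalidations this op: 0; running total: 0)
Op 7: C1 write [C1 write: invalidate ['C0=S'] -> C1=M] -> [I,M] (invalidations this op: 1; running total: 1)
Op 8: C0 read [C0 read from I: others=['C1=M'] -> C0=S, others downsized to S] -> [S,S] (invalidations this op: 0; running total: 1)
Op 9: C1 write [C1 write: invalidate ['C0=S'] -> C1=M] -> [I,M] (invalidations this op: 1; running total: 2)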